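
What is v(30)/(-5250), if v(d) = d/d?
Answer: -1/5250 ≈ -0.00019048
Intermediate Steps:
v(d) = 1
v(30)/(-5250) = 1/(-5250) = 1*(-1/5250) = -1/5250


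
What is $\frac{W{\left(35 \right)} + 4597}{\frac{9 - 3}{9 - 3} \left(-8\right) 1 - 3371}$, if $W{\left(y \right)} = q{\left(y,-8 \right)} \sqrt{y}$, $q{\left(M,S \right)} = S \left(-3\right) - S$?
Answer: $- \frac{4597}{3379} - \frac{32 \sqrt{35}}{3379} \approx -1.4165$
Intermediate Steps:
$q{\left(M,S \right)} = - 4 S$ ($q{\left(M,S \right)} = - 3 S - S = - 4 S$)
$W{\left(y \right)} = 32 \sqrt{y}$ ($W{\left(y \right)} = \left(-4\right) \left(-8\right) \sqrt{y} = 32 \sqrt{y}$)
$\frac{W{\left(35 \right)} + 4597}{\frac{9 - 3}{9 - 3} \left(-8\right) 1 - 3371} = \frac{32 \sqrt{35} + 4597}{\frac{9 - 3}{9 - 3} \left(-8\right) 1 - 3371} = \frac{4597 + 32 \sqrt{35}}{\frac{6}{6} \left(-8\right) 1 - 3371} = \frac{4597 + 32 \sqrt{35}}{6 \cdot \frac{1}{6} \left(-8\right) 1 - 3371} = \frac{4597 + 32 \sqrt{35}}{1 \left(-8\right) 1 - 3371} = \frac{4597 + 32 \sqrt{35}}{\left(-8\right) 1 - 3371} = \frac{4597 + 32 \sqrt{35}}{-8 - 3371} = \frac{4597 + 32 \sqrt{35}}{-3379} = \left(4597 + 32 \sqrt{35}\right) \left(- \frac{1}{3379}\right) = - \frac{4597}{3379} - \frac{32 \sqrt{35}}{3379}$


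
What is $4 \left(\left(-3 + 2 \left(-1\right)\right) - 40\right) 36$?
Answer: $-6480$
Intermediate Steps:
$4 \left(\left(-3 + 2 \left(-1\right)\right) - 40\right) 36 = 4 \left(\left(-3 - 2\right) - 40\right) 36 = 4 \left(-5 - 40\right) 36 = 4 \left(-45\right) 36 = \left(-180\right) 36 = -6480$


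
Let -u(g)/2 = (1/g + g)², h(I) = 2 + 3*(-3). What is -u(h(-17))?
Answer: 5000/49 ≈ 102.04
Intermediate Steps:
h(I) = -7 (h(I) = 2 - 9 = -7)
u(g) = -2*(g + 1/g)² (u(g) = -2*(1/g + g)² = -2*(g + 1/g)²)
-u(h(-17)) = -(-2)*(1 + (-7)²)²/(-7)² = -(-2)*(1 + 49)²/49 = -(-2)*50²/49 = -(-2)*2500/49 = -1*(-5000/49) = 5000/49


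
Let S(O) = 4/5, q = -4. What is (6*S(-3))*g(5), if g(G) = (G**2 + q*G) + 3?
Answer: 192/5 ≈ 38.400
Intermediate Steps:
g(G) = 3 + G**2 - 4*G (g(G) = (G**2 - 4*G) + 3 = 3 + G**2 - 4*G)
S(O) = 4/5 (S(O) = 4*(1/5) = 4/5)
(6*S(-3))*g(5) = (6*(4/5))*(3 + 5**2 - 4*5) = 24*(3 + 25 - 20)/5 = (24/5)*8 = 192/5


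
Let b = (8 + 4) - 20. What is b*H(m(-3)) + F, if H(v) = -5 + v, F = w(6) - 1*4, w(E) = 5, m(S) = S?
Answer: 65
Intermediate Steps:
F = 1 (F = 5 - 1*4 = 5 - 4 = 1)
b = -8 (b = 12 - 20 = -8)
b*H(m(-3)) + F = -8*(-5 - 3) + 1 = -8*(-8) + 1 = 64 + 1 = 65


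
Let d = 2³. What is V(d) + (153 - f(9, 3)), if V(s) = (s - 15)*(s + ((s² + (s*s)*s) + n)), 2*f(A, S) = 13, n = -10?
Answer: -7743/2 ≈ -3871.5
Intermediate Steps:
f(A, S) = 13/2 (f(A, S) = (½)*13 = 13/2)
d = 8
V(s) = (-15 + s)*(-10 + s + s² + s³) (V(s) = (s - 15)*(s + ((s² + (s*s)*s) - 10)) = (-15 + s)*(s + ((s² + s²*s) - 10)) = (-15 + s)*(s + ((s² + s³) - 10)) = (-15 + s)*(s + (-10 + s² + s³)) = (-15 + s)*(-10 + s + s² + s³))
V(d) + (153 - f(9, 3)) = (150 + 8⁴ - 25*8 - 14*8² - 14*8³) + (153 - 1*13/2) = (150 + 4096 - 200 - 14*64 - 14*512) + (153 - 13/2) = (150 + 4096 - 200 - 896 - 7168) + 293/2 = -4018 + 293/2 = -7743/2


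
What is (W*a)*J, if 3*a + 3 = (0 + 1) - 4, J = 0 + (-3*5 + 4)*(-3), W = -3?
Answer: 198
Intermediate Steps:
J = 33 (J = 0 + (-15 + 4)*(-3) = 0 - 11*(-3) = 0 + 33 = 33)
a = -2 (a = -1 + ((0 + 1) - 4)/3 = -1 + (1 - 4)/3 = -1 + (⅓)*(-3) = -1 - 1 = -2)
(W*a)*J = -3*(-2)*33 = 6*33 = 198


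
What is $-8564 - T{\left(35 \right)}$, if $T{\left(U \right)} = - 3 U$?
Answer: $-8459$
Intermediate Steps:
$-8564 - T{\left(35 \right)} = -8564 - \left(-3\right) 35 = -8564 - -105 = -8564 + 105 = -8459$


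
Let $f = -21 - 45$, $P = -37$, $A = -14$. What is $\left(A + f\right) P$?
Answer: $2960$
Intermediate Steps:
$f = -66$ ($f = -21 - 45 = -66$)
$\left(A + f\right) P = \left(-14 - 66\right) \left(-37\right) = \left(-80\right) \left(-37\right) = 2960$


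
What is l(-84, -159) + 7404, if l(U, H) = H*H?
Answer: 32685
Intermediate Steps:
l(U, H) = H²
l(-84, -159) + 7404 = (-159)² + 7404 = 25281 + 7404 = 32685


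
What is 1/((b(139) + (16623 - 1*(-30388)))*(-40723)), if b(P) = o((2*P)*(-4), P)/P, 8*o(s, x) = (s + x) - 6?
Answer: -1112/2128805127919 ≈ -5.2236e-10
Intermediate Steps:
o(s, x) = -3/4 + s/8 + x/8 (o(s, x) = ((s + x) - 6)/8 = (-6 + s + x)/8 = -3/4 + s/8 + x/8)
b(P) = (-3/4 - 7*P/8)/P (b(P) = (-3/4 + ((2*P)*(-4))/8 + P/8)/P = (-3/4 + (-8*P)/8 + P/8)/P = (-3/4 - P + P/8)/P = (-3/4 - 7*P/8)/P)
1/((b(139) + (16623 - 1*(-30388)))*(-40723)) = 1/(((1/8)*(-6 - 7*139)/139 + (16623 - 1*(-30388)))*(-40723)) = -1/40723/((1/8)*(1/139)*(-6 - 973) + (16623 + 30388)) = -1/40723/((1/8)*(1/139)*(-979) + 47011) = -1/40723/(-979/1112 + 47011) = -1/40723/(52275253/1112) = (1112/52275253)*(-1/40723) = -1112/2128805127919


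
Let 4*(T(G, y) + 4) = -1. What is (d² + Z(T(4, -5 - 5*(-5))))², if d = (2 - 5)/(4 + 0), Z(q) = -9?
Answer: 18225/256 ≈ 71.191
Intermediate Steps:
T(G, y) = -17/4 (T(G, y) = -4 + (¼)*(-1) = -4 - ¼ = -17/4)
d = -¾ (d = -3/4 = -3*¼ = -¾ ≈ -0.75000)
(d² + Z(T(4, -5 - 5*(-5))))² = ((-¾)² - 9)² = (9/16 - 9)² = (-135/16)² = 18225/256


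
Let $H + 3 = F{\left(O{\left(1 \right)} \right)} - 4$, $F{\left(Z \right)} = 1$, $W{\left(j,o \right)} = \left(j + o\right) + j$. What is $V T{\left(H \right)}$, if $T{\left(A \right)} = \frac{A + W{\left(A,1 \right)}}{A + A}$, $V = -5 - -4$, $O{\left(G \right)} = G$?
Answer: $- \frac{17}{12} \approx -1.4167$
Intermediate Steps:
$W{\left(j,o \right)} = o + 2 j$
$V = -1$ ($V = -5 + 4 = -1$)
$H = -6$ ($H = -3 + \left(1 - 4\right) = -3 - 3 = -6$)
$T{\left(A \right)} = \frac{1 + 3 A}{2 A}$ ($T{\left(A \right)} = \frac{A + \left(1 + 2 A\right)}{A + A} = \frac{1 + 3 A}{2 A}$)
$V T{\left(H \right)} = - \frac{1 + 3 \left(-6\right)}{2 \left(-6\right)} = - \frac{\left(-1\right) \left(1 - 18\right)}{2 \cdot 6} = - \frac{\left(-1\right) \left(-17\right)}{2 \cdot 6} = \left(-1\right) \frac{17}{12} = - \frac{17}{12}$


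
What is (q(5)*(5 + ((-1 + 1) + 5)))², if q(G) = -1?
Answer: 100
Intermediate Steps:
(q(5)*(5 + ((-1 + 1) + 5)))² = (-(5 + ((-1 + 1) + 5)))² = (-(5 + (0 + 5)))² = (-(5 + 5))² = (-1*10)² = (-10)² = 100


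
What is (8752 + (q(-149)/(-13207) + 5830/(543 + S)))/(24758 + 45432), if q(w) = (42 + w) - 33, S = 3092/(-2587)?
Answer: 81106360318133/649663841947585 ≈ 0.12484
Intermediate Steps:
S = -3092/2587 (S = 3092*(-1/2587) = -3092/2587 ≈ -1.1952)
q(w) = 9 + w
(8752 + (q(-149)/(-13207) + 5830/(543 + S)))/(24758 + 45432) = (8752 + ((9 - 149)/(-13207) + 5830/(543 - 3092/2587)))/(24758 + 45432) = (8752 + (-140*(-1/13207) + 5830/(1401649/2587)))/70190 = (8752 + (140/13207 + 5830*(2587/1401649)))*(1/70190) = (8752 + (140/13207 + 15082210/1401649))*(1/70190) = (8752 + 199386978330/18511578343)*(1/70190) = (162212720636266/18511578343)*(1/70190) = 81106360318133/649663841947585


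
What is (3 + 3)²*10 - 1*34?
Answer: 326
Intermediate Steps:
(3 + 3)²*10 - 1*34 = 6²*10 - 34 = 36*10 - 34 = 360 - 34 = 326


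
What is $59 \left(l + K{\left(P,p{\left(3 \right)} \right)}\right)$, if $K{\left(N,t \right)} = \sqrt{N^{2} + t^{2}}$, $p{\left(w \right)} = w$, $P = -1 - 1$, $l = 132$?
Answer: $7788 + 59 \sqrt{13} \approx 8000.7$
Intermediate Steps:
$P = -2$ ($P = -1 - 1 = -2$)
$59 \left(l + K{\left(P,p{\left(3 \right)} \right)}\right) = 59 \left(132 + \sqrt{\left(-2\right)^{2} + 3^{2}}\right) = 59 \left(132 + \sqrt{4 + 9}\right) = 59 \left(132 + \sqrt{13}\right) = 7788 + 59 \sqrt{13}$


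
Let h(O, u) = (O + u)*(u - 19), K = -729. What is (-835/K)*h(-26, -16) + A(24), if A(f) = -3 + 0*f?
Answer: 408421/243 ≈ 1680.7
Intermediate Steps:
h(O, u) = (-19 + u)*(O + u) (h(O, u) = (O + u)*(-19 + u) = (-19 + u)*(O + u))
A(f) = -3 (A(f) = -3 + 0 = -3)
(-835/K)*h(-26, -16) + A(24) = (-835/(-729))*((-16)² - 19*(-26) - 19*(-16) - 26*(-16)) - 3 = (-835*(-1/729))*(256 + 494 + 304 + 416) - 3 = (835/729)*1470 - 3 = 409150/243 - 3 = 408421/243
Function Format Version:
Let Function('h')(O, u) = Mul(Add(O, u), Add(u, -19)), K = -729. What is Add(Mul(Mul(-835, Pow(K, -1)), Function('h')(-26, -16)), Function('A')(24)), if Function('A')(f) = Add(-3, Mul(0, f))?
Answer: Rational(408421, 243) ≈ 1680.7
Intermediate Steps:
Function('h')(O, u) = Mul(Add(-19, u), Add(O, u)) (Function('h')(O, u) = Mul(Add(O, u), Add(-19, u)) = Mul(Add(-19, u), Add(O, u)))
Function('A')(f) = -3 (Function('A')(f) = Add(-3, 0) = -3)
Add(Mul(Mul(-835, Pow(K, -1)), Function('h')(-26, -16)), Function('A')(24)) = Add(Mul(Mul(-835, Pow(-729, -1)), Add(Pow(-16, 2), Mul(-19, -26), Mul(-19, -16), Mul(-26, -16))), -3) = Add(Mul(Mul(-835, Rational(-1, 729)), Add(256, 494, 304, 416)), -3) = Add(Mul(Rational(835, 729), 1470), -3) = Add(Rational(409150, 243), -3) = Rational(408421, 243)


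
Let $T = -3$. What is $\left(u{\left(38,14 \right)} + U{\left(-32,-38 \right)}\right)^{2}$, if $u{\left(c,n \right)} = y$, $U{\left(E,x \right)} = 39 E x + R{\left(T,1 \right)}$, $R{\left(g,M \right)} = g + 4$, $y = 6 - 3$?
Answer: $2249415184$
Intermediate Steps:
$y = 3$ ($y = 6 - 3 = 3$)
$R{\left(g,M \right)} = 4 + g$
$U{\left(E,x \right)} = 1 + 39 E x$ ($U{\left(E,x \right)} = 39 E x + \left(4 - 3\right) = 39 E x + 1 = 1 + 39 E x$)
$u{\left(c,n \right)} = 3$
$\left(u{\left(38,14 \right)} + U{\left(-32,-38 \right)}\right)^{2} = \left(3 + \left(1 + 39 \left(-32\right) \left(-38\right)\right)\right)^{2} = \left(3 + \left(1 + 47424\right)\right)^{2} = \left(3 + 47425\right)^{2} = 47428^{2} = 2249415184$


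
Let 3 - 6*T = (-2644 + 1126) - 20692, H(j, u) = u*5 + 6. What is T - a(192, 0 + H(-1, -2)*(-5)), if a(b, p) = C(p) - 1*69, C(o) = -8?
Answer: 22675/6 ≈ 3779.2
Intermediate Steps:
H(j, u) = 6 + 5*u (H(j, u) = 5*u + 6 = 6 + 5*u)
a(b, p) = -77 (a(b, p) = -8 - 1*69 = -8 - 69 = -77)
T = 22213/6 (T = ½ - ((-2644 + 1126) - 20692)/6 = ½ - (-1518 - 20692)/6 = ½ - ⅙*(-22210) = ½ + 11105/3 = 22213/6 ≈ 3702.2)
T - a(192, 0 + H(-1, -2)*(-5)) = 22213/6 - 1*(-77) = 22213/6 + 77 = 22675/6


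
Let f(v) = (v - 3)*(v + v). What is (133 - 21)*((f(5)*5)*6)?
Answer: 67200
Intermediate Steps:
f(v) = 2*v*(-3 + v) (f(v) = (-3 + v)*(2*v) = 2*v*(-3 + v))
(133 - 21)*((f(5)*5)*6) = (133 - 21)*(((2*5*(-3 + 5))*5)*6) = 112*(((2*5*2)*5)*6) = 112*((20*5)*6) = 112*(100*6) = 112*600 = 67200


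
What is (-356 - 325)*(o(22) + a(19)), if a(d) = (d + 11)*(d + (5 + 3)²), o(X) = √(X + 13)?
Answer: -1695690 - 681*√35 ≈ -1.6997e+6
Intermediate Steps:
o(X) = √(13 + X)
a(d) = (11 + d)*(64 + d) (a(d) = (11 + d)*(d + 8²) = (11 + d)*(d + 64) = (11 + d)*(64 + d))
(-356 - 325)*(o(22) + a(19)) = (-356 - 325)*(√(13 + 22) + (704 + 19² + 75*19)) = -681*(√35 + (704 + 361 + 1425)) = -681*(√35 + 2490) = -681*(2490 + √35) = -1695690 - 681*√35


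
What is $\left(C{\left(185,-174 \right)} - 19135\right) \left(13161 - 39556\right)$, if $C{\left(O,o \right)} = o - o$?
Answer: $505068325$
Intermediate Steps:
$C{\left(O,o \right)} = 0$
$\left(C{\left(185,-174 \right)} - 19135\right) \left(13161 - 39556\right) = \left(0 - 19135\right) \left(13161 - 39556\right) = \left(-19135\right) \left(-26395\right) = 505068325$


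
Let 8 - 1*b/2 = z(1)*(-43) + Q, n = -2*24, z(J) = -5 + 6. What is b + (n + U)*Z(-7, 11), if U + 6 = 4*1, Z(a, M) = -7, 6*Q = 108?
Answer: 416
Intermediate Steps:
Q = 18 (Q = (1/6)*108 = 18)
z(J) = 1
n = -48
U = -2 (U = -6 + 4*1 = -6 + 4 = -2)
b = 66 (b = 16 - 2*(1*(-43) + 18) = 16 - 2*(-43 + 18) = 16 - 2*(-25) = 16 + 50 = 66)
b + (n + U)*Z(-7, 11) = 66 + (-48 - 2)*(-7) = 66 - 50*(-7) = 66 + 350 = 416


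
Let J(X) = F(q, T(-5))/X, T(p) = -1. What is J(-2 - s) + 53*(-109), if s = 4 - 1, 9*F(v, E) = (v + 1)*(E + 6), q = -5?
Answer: -51989/9 ≈ -5776.6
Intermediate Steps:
F(v, E) = (1 + v)*(6 + E)/9 (F(v, E) = ((v + 1)*(E + 6))/9 = ((1 + v)*(6 + E))/9 = (1 + v)*(6 + E)/9)
s = 3
J(X) = -20/(9*X) (J(X) = (2/3 + (1/9)*(-1) + (2/3)*(-5) + (1/9)*(-1)*(-5))/X = (2/3 - 1/9 - 10/3 + 5/9)/X = -20/(9*X))
J(-2 - s) + 53*(-109) = -20/(9*(-2 - 1*3)) + 53*(-109) = -20/(9*(-2 - 3)) - 5777 = -20/9/(-5) - 5777 = -20/9*(-1/5) - 5777 = 4/9 - 5777 = -51989/9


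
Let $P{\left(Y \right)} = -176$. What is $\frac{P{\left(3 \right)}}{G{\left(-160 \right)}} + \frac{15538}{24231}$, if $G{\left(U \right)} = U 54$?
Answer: $\frac{2885687}{4361580} \approx 0.66162$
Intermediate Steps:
$G{\left(U \right)} = 54 U$
$\frac{P{\left(3 \right)}}{G{\left(-160 \right)}} + \frac{15538}{24231} = - \frac{176}{54 \left(-160\right)} + \frac{15538}{24231} = - \frac{176}{-8640} + 15538 \cdot \frac{1}{24231} = \left(-176\right) \left(- \frac{1}{8640}\right) + \frac{15538}{24231} = \frac{11}{540} + \frac{15538}{24231} = \frac{2885687}{4361580}$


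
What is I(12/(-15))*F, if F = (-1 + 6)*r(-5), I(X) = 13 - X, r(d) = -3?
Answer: -207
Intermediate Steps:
F = -15 (F = (-1 + 6)*(-3) = 5*(-3) = -15)
I(12/(-15))*F = (13 - 12/(-15))*(-15) = (13 - 12*(-1)/15)*(-15) = (13 - 1*(-⅘))*(-15) = (13 + ⅘)*(-15) = (69/5)*(-15) = -207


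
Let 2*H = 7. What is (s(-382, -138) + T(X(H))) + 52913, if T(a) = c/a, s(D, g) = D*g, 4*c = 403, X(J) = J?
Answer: 1479209/14 ≈ 1.0566e+5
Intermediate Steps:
H = 7/2 (H = (1/2)*7 = 7/2 ≈ 3.5000)
c = 403/4 (c = (1/4)*403 = 403/4 ≈ 100.75)
T(a) = 403/(4*a)
(s(-382, -138) + T(X(H))) + 52913 = (-382*(-138) + 403/(4*(7/2))) + 52913 = (52716 + (403/4)*(2/7)) + 52913 = (52716 + 403/14) + 52913 = 738427/14 + 52913 = 1479209/14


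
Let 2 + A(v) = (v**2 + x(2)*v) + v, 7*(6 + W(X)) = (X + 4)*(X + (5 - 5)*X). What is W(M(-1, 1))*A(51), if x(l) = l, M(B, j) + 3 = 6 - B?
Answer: -27520/7 ≈ -3931.4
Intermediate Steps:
M(B, j) = 3 - B (M(B, j) = -3 + (6 - B) = 3 - B)
W(X) = -6 + X*(4 + X)/7 (W(X) = -6 + ((X + 4)*(X + (5 - 5)*X))/7 = -6 + ((4 + X)*(X + 0*X))/7 = -6 + ((4 + X)*(X + 0))/7 = -6 + ((4 + X)*X)/7 = -6 + (X*(4 + X))/7 = -6 + X*(4 + X)/7)
A(v) = -2 + v**2 + 3*v (A(v) = -2 + ((v**2 + 2*v) + v) = -2 + (v**2 + 3*v) = -2 + v**2 + 3*v)
W(M(-1, 1))*A(51) = (-6 + (3 - 1*(-1))**2/7 + 4*(3 - 1*(-1))/7)*(-2 + 51**2 + 3*51) = (-6 + (3 + 1)**2/7 + 4*(3 + 1)/7)*(-2 + 2601 + 153) = (-6 + (1/7)*4**2 + (4/7)*4)*2752 = (-6 + (1/7)*16 + 16/7)*2752 = (-6 + 16/7 + 16/7)*2752 = -10/7*2752 = -27520/7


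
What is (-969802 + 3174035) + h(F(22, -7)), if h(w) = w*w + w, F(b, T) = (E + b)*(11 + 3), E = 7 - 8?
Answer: 2290963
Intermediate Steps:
E = -1
F(b, T) = -14 + 14*b (F(b, T) = (-1 + b)*(11 + 3) = (-1 + b)*14 = -14 + 14*b)
h(w) = w + w² (h(w) = w² + w = w + w²)
(-969802 + 3174035) + h(F(22, -7)) = (-969802 + 3174035) + (-14 + 14*22)*(1 + (-14 + 14*22)) = 2204233 + (-14 + 308)*(1 + (-14 + 308)) = 2204233 + 294*(1 + 294) = 2204233 + 294*295 = 2204233 + 86730 = 2290963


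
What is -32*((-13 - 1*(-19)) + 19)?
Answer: -800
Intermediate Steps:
-32*((-13 - 1*(-19)) + 19) = -32*((-13 + 19) + 19) = -32*(6 + 19) = -32*25 = -800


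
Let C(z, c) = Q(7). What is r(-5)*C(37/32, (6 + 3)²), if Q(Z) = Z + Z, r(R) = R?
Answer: -70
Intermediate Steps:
Q(Z) = 2*Z
C(z, c) = 14 (C(z, c) = 2*7 = 14)
r(-5)*C(37/32, (6 + 3)²) = -5*14 = -70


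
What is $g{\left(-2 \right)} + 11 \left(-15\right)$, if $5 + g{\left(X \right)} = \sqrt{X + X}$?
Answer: $-170 + 2 i \approx -170.0 + 2.0 i$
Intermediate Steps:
$g{\left(X \right)} = -5 + \sqrt{2} \sqrt{X}$ ($g{\left(X \right)} = -5 + \sqrt{X + X} = -5 + \sqrt{2 X} = -5 + \sqrt{2} \sqrt{X}$)
$g{\left(-2 \right)} + 11 \left(-15\right) = \left(-5 + \sqrt{2} \sqrt{-2}\right) + 11 \left(-15\right) = \left(-5 + \sqrt{2} i \sqrt{2}\right) - 165 = \left(-5 + 2 i\right) - 165 = -170 + 2 i$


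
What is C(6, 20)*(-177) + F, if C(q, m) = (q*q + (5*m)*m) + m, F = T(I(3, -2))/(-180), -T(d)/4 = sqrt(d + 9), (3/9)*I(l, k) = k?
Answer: -363912 + sqrt(3)/45 ≈ -3.6391e+5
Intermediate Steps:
I(l, k) = 3*k
T(d) = -4*sqrt(9 + d) (T(d) = -4*sqrt(d + 9) = -4*sqrt(9 + d))
F = sqrt(3)/45 (F = -4*sqrt(9 + 3*(-2))/(-180) = -4*sqrt(9 - 6)*(-1/180) = -4*sqrt(3)*(-1/180) = sqrt(3)/45 ≈ 0.038490)
C(q, m) = m + q**2 + 5*m**2 (C(q, m) = (q**2 + 5*m**2) + m = m + q**2 + 5*m**2)
C(6, 20)*(-177) + F = (20 + 6**2 + 5*20**2)*(-177) + sqrt(3)/45 = (20 + 36 + 5*400)*(-177) + sqrt(3)/45 = (20 + 36 + 2000)*(-177) + sqrt(3)/45 = 2056*(-177) + sqrt(3)/45 = -363912 + sqrt(3)/45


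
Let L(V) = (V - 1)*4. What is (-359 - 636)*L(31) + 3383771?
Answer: 3264371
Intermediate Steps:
L(V) = -4 + 4*V (L(V) = (-1 + V)*4 = -4 + 4*V)
(-359 - 636)*L(31) + 3383771 = (-359 - 636)*(-4 + 4*31) + 3383771 = -995*(-4 + 124) + 3383771 = -995*120 + 3383771 = -119400 + 3383771 = 3264371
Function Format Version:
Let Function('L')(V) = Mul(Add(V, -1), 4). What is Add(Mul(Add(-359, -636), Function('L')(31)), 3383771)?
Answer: 3264371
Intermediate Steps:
Function('L')(V) = Add(-4, Mul(4, V)) (Function('L')(V) = Mul(Add(-1, V), 4) = Add(-4, Mul(4, V)))
Add(Mul(Add(-359, -636), Function('L')(31)), 3383771) = Add(Mul(Add(-359, -636), Add(-4, Mul(4, 31))), 3383771) = Add(Mul(-995, Add(-4, 124)), 3383771) = Add(Mul(-995, 120), 3383771) = Add(-119400, 3383771) = 3264371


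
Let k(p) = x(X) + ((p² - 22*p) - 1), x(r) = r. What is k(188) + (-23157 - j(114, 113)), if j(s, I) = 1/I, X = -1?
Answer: 909536/113 ≈ 8049.0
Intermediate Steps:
k(p) = -2 + p² - 22*p (k(p) = -1 + ((p² - 22*p) - 1) = -1 + (-1 + p² - 22*p) = -2 + p² - 22*p)
k(188) + (-23157 - j(114, 113)) = (-2 + 188² - 22*188) + (-23157 - 1/113) = (-2 + 35344 - 4136) + (-23157 - 1*1/113) = 31206 + (-23157 - 1/113) = 31206 - 2616742/113 = 909536/113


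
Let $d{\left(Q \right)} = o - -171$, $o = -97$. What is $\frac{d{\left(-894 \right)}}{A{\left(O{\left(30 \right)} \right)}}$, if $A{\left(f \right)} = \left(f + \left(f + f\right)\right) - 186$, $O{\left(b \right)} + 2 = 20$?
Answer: $- \frac{37}{66} \approx -0.56061$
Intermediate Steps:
$O{\left(b \right)} = 18$ ($O{\left(b \right)} = -2 + 20 = 18$)
$A{\left(f \right)} = -186 + 3 f$ ($A{\left(f \right)} = \left(f + 2 f\right) - 186 = 3 f - 186 = -186 + 3 f$)
$d{\left(Q \right)} = 74$ ($d{\left(Q \right)} = -97 - -171 = -97 + 171 = 74$)
$\frac{d{\left(-894 \right)}}{A{\left(O{\left(30 \right)} \right)}} = \frac{74}{-186 + 3 \cdot 18} = \frac{74}{-186 + 54} = \frac{74}{-132} = 74 \left(- \frac{1}{132}\right) = - \frac{37}{66}$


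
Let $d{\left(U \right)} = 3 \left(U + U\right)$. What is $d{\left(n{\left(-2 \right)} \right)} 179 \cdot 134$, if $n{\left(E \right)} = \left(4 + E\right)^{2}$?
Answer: $575664$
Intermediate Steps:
$d{\left(U \right)} = 6 U$ ($d{\left(U \right)} = 3 \cdot 2 U = 6 U$)
$d{\left(n{\left(-2 \right)} \right)} 179 \cdot 134 = 6 \left(4 - 2\right)^{2} \cdot 179 \cdot 134 = 6 \cdot 2^{2} \cdot 23986 = 6 \cdot 4 \cdot 23986 = 24 \cdot 23986 = 575664$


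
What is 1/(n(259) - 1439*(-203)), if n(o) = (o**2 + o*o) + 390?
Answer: 1/426669 ≈ 2.3437e-6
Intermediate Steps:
n(o) = 390 + 2*o**2 (n(o) = (o**2 + o**2) + 390 = 2*o**2 + 390 = 390 + 2*o**2)
1/(n(259) - 1439*(-203)) = 1/((390 + 2*259**2) - 1439*(-203)) = 1/((390 + 2*67081) + 292117) = 1/((390 + 134162) + 292117) = 1/(134552 + 292117) = 1/426669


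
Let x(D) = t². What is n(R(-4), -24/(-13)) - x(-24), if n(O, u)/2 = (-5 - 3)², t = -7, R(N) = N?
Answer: 79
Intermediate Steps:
n(O, u) = 128 (n(O, u) = 2*(-5 - 3)² = 2*(-8)² = 2*64 = 128)
x(D) = 49 (x(D) = (-7)² = 49)
n(R(-4), -24/(-13)) - x(-24) = 128 - 1*49 = 128 - 49 = 79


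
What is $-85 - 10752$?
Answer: $-10837$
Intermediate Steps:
$-85 - 10752 = -10837$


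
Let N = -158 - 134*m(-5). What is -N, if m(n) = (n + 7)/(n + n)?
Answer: 656/5 ≈ 131.20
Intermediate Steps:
m(n) = (7 + n)/(2*n) (m(n) = (7 + n)/((2*n)) = (7 + n)*(1/(2*n)) = (7 + n)/(2*n))
N = -656/5 (N = -158 - 67*(7 - 5)/(-5) = -158 - 67*(-1)*2/5 = -158 - 134*(-1/5) = -158 + 134/5 = -656/5 ≈ -131.20)
-N = -1*(-656/5) = 656/5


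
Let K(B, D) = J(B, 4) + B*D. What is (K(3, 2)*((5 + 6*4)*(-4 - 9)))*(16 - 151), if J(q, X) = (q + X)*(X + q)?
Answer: 2799225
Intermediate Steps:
J(q, X) = (X + q)² (J(q, X) = (X + q)*(X + q) = (X + q)²)
K(B, D) = (4 + B)² + B*D
(K(3, 2)*((5 + 6*4)*(-4 - 9)))*(16 - 151) = (((4 + 3)² + 3*2)*((5 + 6*4)*(-4 - 9)))*(16 - 151) = ((7² + 6)*((5 + 24)*(-13)))*(-135) = ((49 + 6)*(29*(-13)))*(-135) = (55*(-377))*(-135) = -20735*(-135) = 2799225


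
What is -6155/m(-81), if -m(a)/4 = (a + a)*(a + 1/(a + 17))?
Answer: 9848/83997 ≈ 0.11724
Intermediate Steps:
m(a) = -8*a*(a + 1/(17 + a)) (m(a) = -4*(a + a)*(a + 1/(a + 17)) = -4*2*a*(a + 1/(17 + a)) = -8*a*(a + 1/(17 + a)))
-6155/m(-81) = -6155*(17 - 81)/(648*(1 + (-81)² + 17*(-81))) = -6155*(-8/(81*(1 + 6561 - 1377))) = -6155/((-8*(-81)*(-1/64)*5185)) = -6155/(-419985/8) = -6155*(-8/419985) = 9848/83997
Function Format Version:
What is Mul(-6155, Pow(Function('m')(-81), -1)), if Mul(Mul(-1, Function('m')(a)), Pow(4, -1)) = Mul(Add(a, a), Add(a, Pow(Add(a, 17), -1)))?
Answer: Rational(9848, 83997) ≈ 0.11724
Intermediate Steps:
Function('m')(a) = Mul(-8, a, Add(a, Pow(Add(17, a), -1))) (Function('m')(a) = Mul(-4, Mul(Add(a, a), Add(a, Pow(Add(a, 17), -1)))) = Mul(-4, Mul(Mul(2, a), Add(a, Pow(Add(17, a), -1)))) = Mul(-4, Mul(2, a, Add(a, Pow(Add(17, a), -1)))) = Mul(-8, a, Add(a, Pow(Add(17, a), -1))))
Mul(-6155, Pow(Function('m')(-81), -1)) = Mul(-6155, Pow(Mul(-8, -81, Pow(Add(17, -81), -1), Add(1, Pow(-81, 2), Mul(17, -81))), -1)) = Mul(-6155, Pow(Mul(-8, -81, Pow(-64, -1), Add(1, 6561, -1377)), -1)) = Mul(-6155, Pow(Mul(-8, -81, Rational(-1, 64), 5185), -1)) = Mul(-6155, Pow(Rational(-419985, 8), -1)) = Mul(-6155, Rational(-8, 419985)) = Rational(9848, 83997)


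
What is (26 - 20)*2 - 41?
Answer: -29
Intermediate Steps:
(26 - 20)*2 - 41 = 6*2 - 41 = 12 - 41 = -29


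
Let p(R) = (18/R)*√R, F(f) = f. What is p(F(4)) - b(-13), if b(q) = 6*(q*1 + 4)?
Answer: 63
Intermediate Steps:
p(R) = 18/√R
b(q) = 24 + 6*q (b(q) = 6*(q + 4) = 6*(4 + q) = 24 + 6*q)
p(F(4)) - b(-13) = 18/√4 - (24 + 6*(-13)) = 18*(½) - (24 - 78) = 9 - 1*(-54) = 9 + 54 = 63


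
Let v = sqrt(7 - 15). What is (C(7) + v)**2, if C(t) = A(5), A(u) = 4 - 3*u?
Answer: 113 - 44*I*sqrt(2) ≈ 113.0 - 62.225*I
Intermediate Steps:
C(t) = -11 (C(t) = 4 - 3*5 = 4 - 15 = -11)
v = 2*I*sqrt(2) (v = sqrt(-8) = 2*I*sqrt(2) ≈ 2.8284*I)
(C(7) + v)**2 = (-11 + 2*I*sqrt(2))**2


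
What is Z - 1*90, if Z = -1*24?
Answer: -114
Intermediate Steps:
Z = -24
Z - 1*90 = -24 - 1*90 = -24 - 90 = -114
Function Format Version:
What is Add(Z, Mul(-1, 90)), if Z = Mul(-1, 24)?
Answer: -114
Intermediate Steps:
Z = -24
Add(Z, Mul(-1, 90)) = Add(-24, Mul(-1, 90)) = Add(-24, -90) = -114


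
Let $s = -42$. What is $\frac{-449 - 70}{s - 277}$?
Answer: $\frac{519}{319} \approx 1.627$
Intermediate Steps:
$\frac{-449 - 70}{s - 277} = \frac{-449 - 70}{-42 - 277} = - \frac{519}{-319} = \left(-519\right) \left(- \frac{1}{319}\right) = \frac{519}{319}$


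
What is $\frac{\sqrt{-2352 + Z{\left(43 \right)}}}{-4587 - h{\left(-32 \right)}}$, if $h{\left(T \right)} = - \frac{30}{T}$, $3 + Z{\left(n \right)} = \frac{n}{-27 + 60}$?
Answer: $- \frac{32 i \sqrt{640794}}{2422431} \approx - 0.010574 i$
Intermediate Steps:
$Z{\left(n \right)} = -3 + \frac{n}{33}$ ($Z{\left(n \right)} = -3 + \frac{n}{-27 + 60} = -3 + \frac{n}{33}$)
$\frac{\sqrt{-2352 + Z{\left(43 \right)}}}{-4587 - h{\left(-32 \right)}} = \frac{\sqrt{-2352 + \left(-3 + \frac{1}{33} \cdot 43\right)}}{-4587 - - \frac{30}{-32}} = \frac{\sqrt{-2352 + \left(-3 + \frac{43}{33}\right)}}{-4587 - \left(-30\right) \left(- \frac{1}{32}\right)} = \frac{\sqrt{-2352 - \frac{56}{33}}}{-4587 - \frac{15}{16}} = \frac{\sqrt{- \frac{77672}{33}}}{-4587 - \frac{15}{16}} = \frac{\frac{2}{33} i \sqrt{640794}}{- \frac{73407}{16}} = \frac{2 i \sqrt{640794}}{33} \left(- \frac{16}{73407}\right) = - \frac{32 i \sqrt{640794}}{2422431}$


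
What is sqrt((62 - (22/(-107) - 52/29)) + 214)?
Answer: sqrt(2676740890)/3103 ≈ 16.673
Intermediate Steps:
sqrt((62 - (22/(-107) - 52/29)) + 214) = sqrt((62 - (22*(-1/107) - 52*1/29)) + 214) = sqrt((62 - (-22/107 - 52/29)) + 214) = sqrt((62 - 1*(-6202/3103)) + 214) = sqrt((62 + 6202/3103) + 214) = sqrt(198588/3103 + 214) = sqrt(862630/3103) = sqrt(2676740890)/3103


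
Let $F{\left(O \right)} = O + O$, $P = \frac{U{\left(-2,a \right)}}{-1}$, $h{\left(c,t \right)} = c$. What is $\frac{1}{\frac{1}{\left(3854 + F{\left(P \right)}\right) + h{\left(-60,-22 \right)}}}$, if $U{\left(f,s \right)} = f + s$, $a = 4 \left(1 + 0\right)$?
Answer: $3790$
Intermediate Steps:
$a = 4$ ($a = 4 \cdot 1 = 4$)
$P = -2$ ($P = \frac{-2 + 4}{-1} = 2 \left(-1\right) = -2$)
$F{\left(O \right)} = 2 O$
$\frac{1}{\frac{1}{\left(3854 + F{\left(P \right)}\right) + h{\left(-60,-22 \right)}}} = \frac{1}{\frac{1}{\left(3854 + 2 \left(-2\right)\right) - 60}} = \frac{1}{\frac{1}{\left(3854 - 4\right) - 60}} = \frac{1}{\frac{1}{3850 - 60}} = \frac{1}{\frac{1}{3790}} = 3790$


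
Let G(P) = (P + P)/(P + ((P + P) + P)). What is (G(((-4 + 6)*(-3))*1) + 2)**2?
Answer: 25/4 ≈ 6.2500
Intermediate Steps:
G(P) = 1/2 (G(P) = (2*P)/(P + (2*P + P)) = (2*P)/(P + 3*P) = (2*P)/((4*P)) = (2*P)*(1/(4*P)) = 1/2)
(G(((-4 + 6)*(-3))*1) + 2)**2 = (1/2 + 2)**2 = (5/2)**2 = 25/4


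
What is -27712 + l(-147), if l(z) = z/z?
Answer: -27711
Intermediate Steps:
l(z) = 1
-27712 + l(-147) = -27712 + 1 = -27711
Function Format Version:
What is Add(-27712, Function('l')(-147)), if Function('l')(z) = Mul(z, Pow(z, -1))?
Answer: -27711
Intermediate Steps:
Function('l')(z) = 1
Add(-27712, Function('l')(-147)) = Add(-27712, 1) = -27711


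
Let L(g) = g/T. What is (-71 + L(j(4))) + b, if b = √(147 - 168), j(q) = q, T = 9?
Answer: -635/9 + I*√21 ≈ -70.556 + 4.5826*I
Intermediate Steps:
b = I*√21 (b = √(-21) = I*√21 ≈ 4.5826*I)
L(g) = g/9
(-71 + L(j(4))) + b = (-71 + (⅑)*4) + I*√21 = (-71 + 4/9) + I*√21 = -635/9 + I*√21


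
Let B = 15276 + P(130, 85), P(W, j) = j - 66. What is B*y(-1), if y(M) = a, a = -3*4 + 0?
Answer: -183540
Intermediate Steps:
a = -12 (a = -12 + 0 = -12)
P(W, j) = -66 + j
B = 15295 (B = 15276 + (-66 + 85) = 15276 + 19 = 15295)
y(M) = -12
B*y(-1) = 15295*(-12) = -183540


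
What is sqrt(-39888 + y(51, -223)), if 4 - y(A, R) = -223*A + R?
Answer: 8*I*sqrt(442) ≈ 168.19*I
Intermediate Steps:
y(A, R) = 4 - R + 223*A (y(A, R) = 4 - (-223*A + R) = 4 - (R - 223*A) = 4 + (-R + 223*A) = 4 - R + 223*A)
sqrt(-39888 + y(51, -223)) = sqrt(-39888 + (4 - 1*(-223) + 223*51)) = sqrt(-39888 + (4 + 223 + 11373)) = sqrt(-39888 + 11600) = sqrt(-28288) = 8*I*sqrt(442)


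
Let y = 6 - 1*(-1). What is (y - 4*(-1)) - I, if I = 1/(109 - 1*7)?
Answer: 1121/102 ≈ 10.990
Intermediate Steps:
y = 7 (y = 6 + 1 = 7)
I = 1/102 (I = 1/(109 - 7) = 1/102 ≈ 0.0098039)
(y - 4*(-1)) - I = (7 - 4*(-1)) - 1*1/102 = (7 + 4) - 1/102 = 11 - 1/102 = 1121/102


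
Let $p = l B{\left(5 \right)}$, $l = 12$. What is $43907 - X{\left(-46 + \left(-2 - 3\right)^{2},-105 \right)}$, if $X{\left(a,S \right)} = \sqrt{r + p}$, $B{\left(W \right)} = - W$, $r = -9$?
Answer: $43907 - i \sqrt{69} \approx 43907.0 - 8.3066 i$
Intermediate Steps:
$p = -60$ ($p = 12 \left(\left(-1\right) 5\right) = 12 \left(-5\right) = -60$)
$X{\left(a,S \right)} = i \sqrt{69}$ ($X{\left(a,S \right)} = \sqrt{-9 - 60} = \sqrt{-69} = i \sqrt{69}$)
$43907 - X{\left(-46 + \left(-2 - 3\right)^{2},-105 \right)} = 43907 - i \sqrt{69}$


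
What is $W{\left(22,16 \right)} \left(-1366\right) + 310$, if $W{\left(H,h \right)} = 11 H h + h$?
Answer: $-5310698$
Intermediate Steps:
$W{\left(H,h \right)} = h + 11 H h$ ($W{\left(H,h \right)} = 11 H h + h = h + 11 H h$)
$W{\left(22,16 \right)} \left(-1366\right) + 310 = 16 \left(1 + 11 \cdot 22\right) \left(-1366\right) + 310 = 16 \left(1 + 242\right) \left(-1366\right) + 310 = 16 \cdot 243 \left(-1366\right) + 310 = 3888 \left(-1366\right) + 310 = -5311008 + 310 = -5310698$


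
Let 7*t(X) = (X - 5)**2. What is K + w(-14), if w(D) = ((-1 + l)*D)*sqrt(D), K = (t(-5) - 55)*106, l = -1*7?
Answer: -30210/7 + 112*I*sqrt(14) ≈ -4315.7 + 419.07*I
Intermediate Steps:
t(X) = (-5 + X)**2/7 (t(X) = (X - 5)**2/7 = (-5 + X)**2/7)
l = -7
K = -30210/7 (K = ((-5 - 5)**2/7 - 55)*106 = ((1/7)*(-10)**2 - 55)*106 = ((1/7)*100 - 55)*106 = (100/7 - 55)*106 = -285/7*106 = -30210/7 ≈ -4315.7)
w(D) = -8*D**(3/2) (w(D) = ((-1 - 7)*D)*sqrt(D) = (-8*D)*sqrt(D) = -8*D**(3/2))
K + w(-14) = -30210/7 - (-112)*I*sqrt(14) = -30210/7 + 112*I*sqrt(14)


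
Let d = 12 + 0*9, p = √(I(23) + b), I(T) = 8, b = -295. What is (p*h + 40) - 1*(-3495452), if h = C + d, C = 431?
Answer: 3495492 + 443*I*√287 ≈ 3.4955e+6 + 7504.9*I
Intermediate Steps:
p = I*√287 (p = √(8 - 295) = √(-287) = I*√287 ≈ 16.941*I)
d = 12 (d = 12 + 0 = 12)
h = 443 (h = 431 + 12 = 443)
(p*h + 40) - 1*(-3495452) = ((I*√287)*443 + 40) - 1*(-3495452) = (443*I*√287 + 40) + 3495452 = (40 + 443*I*√287) + 3495452 = 3495492 + 443*I*√287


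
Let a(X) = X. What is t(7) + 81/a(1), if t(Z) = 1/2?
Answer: 163/2 ≈ 81.500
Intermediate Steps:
t(Z) = ½
t(7) + 81/a(1) = ½ + 81/1 = ½ + 1*81 = ½ + 81 = 163/2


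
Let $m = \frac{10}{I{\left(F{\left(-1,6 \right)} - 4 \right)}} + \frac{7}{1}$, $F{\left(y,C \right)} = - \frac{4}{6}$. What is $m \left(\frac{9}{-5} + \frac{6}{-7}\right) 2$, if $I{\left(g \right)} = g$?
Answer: $- \frac{6324}{245} \approx -25.812$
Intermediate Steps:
$F{\left(y,C \right)} = - \frac{2}{3}$ ($F{\left(y,C \right)} = \left(-4\right) \frac{1}{6} = - \frac{2}{3}$)
$m = \frac{34}{7}$ ($m = \frac{10}{- \frac{2}{3} - 4} + \frac{7}{1} = \frac{10}{- \frac{2}{3} - 4} + 7 \cdot 1 = \frac{10}{- \frac{14}{3}} + 7 = 10 \left(- \frac{3}{14}\right) + 7 = - \frac{15}{7} + 7 = \frac{34}{7} \approx 4.8571$)
$m \left(\frac{9}{-5} + \frac{6}{-7}\right) 2 = \frac{34 \left(\frac{9}{-5} + \frac{6}{-7}\right)}{7} \cdot 2 = \frac{34 \left(9 \left(- \frac{1}{5}\right) + 6 \left(- \frac{1}{7}\right)\right)}{7} \cdot 2 = \frac{34 \left(- \frac{9}{5} - \frac{6}{7}\right)}{7} \cdot 2 = \frac{34}{7} \left(- \frac{93}{35}\right) 2 = \left(- \frac{3162}{245}\right) 2 = - \frac{6324}{245}$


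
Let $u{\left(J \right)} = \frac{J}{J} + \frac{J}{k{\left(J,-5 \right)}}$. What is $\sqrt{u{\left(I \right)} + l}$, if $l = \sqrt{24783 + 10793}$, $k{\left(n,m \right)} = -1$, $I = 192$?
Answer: $\sqrt{-191 + 2 \sqrt{8894}} \approx 1.544 i$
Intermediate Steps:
$l = 2 \sqrt{8894}$ ($l = \sqrt{35576} = 2 \sqrt{8894} \approx 188.62$)
$u{\left(J \right)} = 1 - J$ ($u{\left(J \right)} = \frac{J}{J} + \frac{J}{-1} = 1 + J \left(-1\right) = 1 - J$)
$\sqrt{u{\left(I \right)} + l} = \sqrt{\left(1 - 192\right) + 2 \sqrt{8894}} = \sqrt{-191 + 2 \sqrt{8894}}$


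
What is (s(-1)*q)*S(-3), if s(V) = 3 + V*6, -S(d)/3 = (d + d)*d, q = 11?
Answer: 1782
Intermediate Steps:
S(d) = -6*d**2 (S(d) = -3*(d + d)*d = -3*2*d*d = -6*d**2)
s(V) = 3 + 6*V
(s(-1)*q)*S(-3) = ((3 + 6*(-1))*11)*(-6*(-3)**2) = ((3 - 6)*11)*(-6*9) = -3*11*(-54) = -33*(-54) = 1782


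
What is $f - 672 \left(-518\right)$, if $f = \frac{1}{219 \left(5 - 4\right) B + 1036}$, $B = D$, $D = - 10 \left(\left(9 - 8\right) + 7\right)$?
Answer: $\frac{5738014463}{16484} \approx 3.481 \cdot 10^{5}$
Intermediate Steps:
$D = -80$ ($D = - 10 \left(1 + 7\right) = \left(-10\right) 8 = -80$)
$B = -80$
$f = - \frac{1}{16484}$ ($f = \frac{1}{219 \left(5 - 4\right) \left(-80\right) + 1036} = \frac{1}{219 \cdot 1 \left(-80\right) + 1036} = \frac{1}{219 \left(-80\right) + 1036} = \frac{1}{-17520 + 1036} = \frac{1}{-16484} = - \frac{1}{16484} \approx -6.0665 \cdot 10^{-5}$)
$f - 672 \left(-518\right) = - \frac{1}{16484} - 672 \left(-518\right) = - \frac{1}{16484} - -348096 = - \frac{1}{16484} + 348096 = \frac{5738014463}{16484}$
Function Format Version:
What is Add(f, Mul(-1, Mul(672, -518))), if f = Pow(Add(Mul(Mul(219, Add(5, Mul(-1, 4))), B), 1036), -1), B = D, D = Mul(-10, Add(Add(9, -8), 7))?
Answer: Rational(5738014463, 16484) ≈ 3.4810e+5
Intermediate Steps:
D = -80 (D = Mul(-10, Add(1, 7)) = Mul(-10, 8) = -80)
B = -80
f = Rational(-1, 16484) (f = Pow(Add(Mul(Mul(219, Add(5, Mul(-1, 4))), -80), 1036), -1) = Pow(Add(Mul(Mul(219, Add(5, -4)), -80), 1036), -1) = Pow(Add(Mul(Mul(219, 1), -80), 1036), -1) = Pow(Add(Mul(219, -80), 1036), -1) = Pow(Add(-17520, 1036), -1) = Pow(-16484, -1) = Rational(-1, 16484) ≈ -6.0665e-5)
Add(f, Mul(-1, Mul(672, -518))) = Add(Rational(-1, 16484), Mul(-1, Mul(672, -518))) = Add(Rational(-1, 16484), Mul(-1, -348096)) = Add(Rational(-1, 16484), 348096) = Rational(5738014463, 16484)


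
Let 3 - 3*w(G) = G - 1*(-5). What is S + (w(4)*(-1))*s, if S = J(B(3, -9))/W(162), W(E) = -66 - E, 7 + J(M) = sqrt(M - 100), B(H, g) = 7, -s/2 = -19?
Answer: 17335/228 - I*sqrt(93)/228 ≈ 76.031 - 0.042297*I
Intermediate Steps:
s = 38 (s = -2*(-19) = 38)
J(M) = -7 + sqrt(-100 + M) (J(M) = -7 + sqrt(M - 100) = -7 + sqrt(-100 + M))
w(G) = -2/3 - G/3 (w(G) = 1 - (G - 1*(-5))/3 = 1 - (G + 5)/3 = 1 - (5 + G)/3 = 1 + (-5/3 - G/3) = -2/3 - G/3)
S = 7/228 - I*sqrt(93)/228 (S = (-7 + sqrt(-100 + 7))/(-66 - 1*162) = (-7 + sqrt(-93))/(-66 - 162) = (-7 + I*sqrt(93))/(-228) = (-7 + I*sqrt(93))*(-1/228) = 7/228 - I*sqrt(93)/228 ≈ 0.030702 - 0.042297*I)
S + (w(4)*(-1))*s = (7/228 - I*sqrt(93)/228) + ((-2/3 - 1/3*4)*(-1))*38 = (7/228 - I*sqrt(93)/228) + ((-2/3 - 4/3)*(-1))*38 = (7/228 - I*sqrt(93)/228) - 2*(-1)*38 = (7/228 - I*sqrt(93)/228) + 2*38 = (7/228 - I*sqrt(93)/228) + 76 = 17335/228 - I*sqrt(93)/228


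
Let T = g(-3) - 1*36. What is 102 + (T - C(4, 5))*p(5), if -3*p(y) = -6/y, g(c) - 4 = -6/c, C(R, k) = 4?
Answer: 442/5 ≈ 88.400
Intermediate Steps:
g(c) = 4 - 6/c
p(y) = 2/y (p(y) = -(-2)/y = 2/y)
T = -30 (T = (4 - 6/(-3)) - 1*36 = (4 - 6*(-⅓)) - 36 = (4 + 2) - 36 = 6 - 36 = -30)
102 + (T - C(4, 5))*p(5) = 102 + (-30 - 1*4)*(2/5) = 102 + (-30 - 4)*(2*(⅕)) = 102 - 34*⅖ = 102 - 68/5 = 442/5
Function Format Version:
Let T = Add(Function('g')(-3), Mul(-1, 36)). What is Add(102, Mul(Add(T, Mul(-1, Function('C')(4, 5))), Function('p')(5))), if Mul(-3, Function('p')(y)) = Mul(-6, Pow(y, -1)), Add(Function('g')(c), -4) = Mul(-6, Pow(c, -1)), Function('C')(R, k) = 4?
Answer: Rational(442, 5) ≈ 88.400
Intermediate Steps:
Function('g')(c) = Add(4, Mul(-6, Pow(c, -1)))
Function('p')(y) = Mul(2, Pow(y, -1)) (Function('p')(y) = Mul(Rational(-1, 3), Mul(-6, Pow(y, -1))) = Mul(2, Pow(y, -1)))
T = -30 (T = Add(Add(4, Mul(-6, Pow(-3, -1))), Mul(-1, 36)) = Add(Add(4, Mul(-6, Rational(-1, 3))), -36) = Add(Add(4, 2), -36) = Add(6, -36) = -30)
Add(102, Mul(Add(T, Mul(-1, Function('C')(4, 5))), Function('p')(5))) = Add(102, Mul(Add(-30, Mul(-1, 4)), Mul(2, Pow(5, -1)))) = Add(102, Mul(Add(-30, -4), Mul(2, Rational(1, 5)))) = Add(102, Mul(-34, Rational(2, 5))) = Add(102, Rational(-68, 5)) = Rational(442, 5)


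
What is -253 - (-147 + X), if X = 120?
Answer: -226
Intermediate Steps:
-253 - (-147 + X) = -253 - (-147 + 120) = -253 - 1*(-27) = -253 + 27 = -226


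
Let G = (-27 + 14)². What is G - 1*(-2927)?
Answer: 3096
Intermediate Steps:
G = 169 (G = (-13)² = 169)
G - 1*(-2927) = 169 - 1*(-2927) = 169 + 2927 = 3096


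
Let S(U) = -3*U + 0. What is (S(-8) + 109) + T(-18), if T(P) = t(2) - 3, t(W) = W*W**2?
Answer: 138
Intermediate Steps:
t(W) = W**3
T(P) = 5 (T(P) = 2**3 - 3 = 8 - 3 = 5)
S(U) = -3*U
(S(-8) + 109) + T(-18) = (-3*(-8) + 109) + 5 = (24 + 109) + 5 = 133 + 5 = 138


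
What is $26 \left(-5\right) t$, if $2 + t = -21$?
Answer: $2990$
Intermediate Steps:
$t = -23$ ($t = -2 - 21 = -23$)
$26 \left(-5\right) t = 26 \left(-5\right) \left(-23\right) = \left(-130\right) \left(-23\right) = 2990$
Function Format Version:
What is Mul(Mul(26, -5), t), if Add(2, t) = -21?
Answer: 2990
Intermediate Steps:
t = -23 (t = Add(-2, -21) = -23)
Mul(Mul(26, -5), t) = Mul(Mul(26, -5), -23) = Mul(-130, -23) = 2990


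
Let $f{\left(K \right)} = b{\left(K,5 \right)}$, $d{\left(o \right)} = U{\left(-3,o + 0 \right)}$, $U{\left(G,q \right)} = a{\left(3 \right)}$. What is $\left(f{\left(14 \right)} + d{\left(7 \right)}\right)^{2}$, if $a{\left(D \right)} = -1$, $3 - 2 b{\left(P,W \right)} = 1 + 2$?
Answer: $1$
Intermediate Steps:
$b{\left(P,W \right)} = 0$ ($b{\left(P,W \right)} = \frac{3}{2} - \frac{1 + 2}{2} = \frac{3}{2} - \frac{3}{2} = 0$)
$U{\left(G,q \right)} = -1$
$d{\left(o \right)} = -1$
$f{\left(K \right)} = 0$
$\left(f{\left(14 \right)} + d{\left(7 \right)}\right)^{2} = \left(0 - 1\right)^{2} = \left(-1\right)^{2} = 1$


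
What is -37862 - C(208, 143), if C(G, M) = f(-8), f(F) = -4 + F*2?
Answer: -37842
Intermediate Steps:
f(F) = -4 + 2*F
C(G, M) = -20 (C(G, M) = -4 + 2*(-8) = -4 - 16 = -20)
-37862 - C(208, 143) = -37862 - 1*(-20) = -37862 + 20 = -37842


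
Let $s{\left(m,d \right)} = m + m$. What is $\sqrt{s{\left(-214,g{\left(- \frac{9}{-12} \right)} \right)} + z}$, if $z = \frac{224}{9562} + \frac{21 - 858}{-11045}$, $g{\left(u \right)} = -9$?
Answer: $\frac{i \sqrt{11023518195435}}{160505} \approx 20.686 i$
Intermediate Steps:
$s{\left(m,d \right)} = 2 m$
$z = \frac{748391}{7543735}$ ($z = 224 \cdot \frac{1}{9562} + \left(21 - 858\right) \left(- \frac{1}{11045}\right) = \frac{16}{683} - - \frac{837}{11045} = \frac{16}{683} + \frac{837}{11045} = \frac{748391}{7543735} \approx 0.099207$)
$\sqrt{s{\left(-214,g{\left(- \frac{9}{-12} \right)} \right)} + z} = \sqrt{2 \left(-214\right) + \frac{748391}{7543735}} = \sqrt{-428 + \frac{748391}{7543735}} = \sqrt{- \frac{3227970189}{7543735}} = \frac{i \sqrt{11023518195435}}{160505}$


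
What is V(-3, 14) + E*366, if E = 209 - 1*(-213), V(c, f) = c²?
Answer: 154461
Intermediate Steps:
E = 422 (E = 209 + 213 = 422)
V(-3, 14) + E*366 = (-3)² + 422*366 = 9 + 154452 = 154461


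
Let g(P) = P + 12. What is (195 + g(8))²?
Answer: 46225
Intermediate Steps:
g(P) = 12 + P
(195 + g(8))² = (195 + (12 + 8))² = (195 + 20)² = 215² = 46225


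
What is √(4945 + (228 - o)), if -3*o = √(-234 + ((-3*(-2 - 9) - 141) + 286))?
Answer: √(46557 + 6*I*√14)/3 ≈ 71.924 + 0.017341*I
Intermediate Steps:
o = -2*I*√14/3 (o = -√(-234 + ((-3*(-2 - 9) - 141) + 286))/3 = -√(-234 + ((-3*(-11) - 141) + 286))/3 = -√(-234 + ((33 - 141) + 286))/3 = -√(-234 + (-108 + 286))/3 = -√(-234 + 178)/3 = -2*I*√14/3 ≈ -2.4944*I)
√(4945 + (228 - o)) = √(4945 + (228 - (-2)*I*√14/3)) = √(4945 + (228 + 2*I*√14/3)) = √(5173 + 2*I*√14/3)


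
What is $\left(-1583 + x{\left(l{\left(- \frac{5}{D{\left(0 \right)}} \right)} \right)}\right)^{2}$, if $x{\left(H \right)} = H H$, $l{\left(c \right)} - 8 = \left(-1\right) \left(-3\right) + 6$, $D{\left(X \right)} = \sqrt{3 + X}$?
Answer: $1674436$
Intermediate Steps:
$l{\left(c \right)} = 17$ ($l{\left(c \right)} = 8 + \left(\left(-1\right) \left(-3\right) + 6\right) = 8 + \left(3 + 6\right) = 8 + 9 = 17$)
$x{\left(H \right)} = H^{2}$
$\left(-1583 + x{\left(l{\left(- \frac{5}{D{\left(0 \right)}} \right)} \right)}\right)^{2} = \left(-1583 + 17^{2}\right)^{2} = \left(-1583 + 289\right)^{2} = \left(-1294\right)^{2} = 1674436$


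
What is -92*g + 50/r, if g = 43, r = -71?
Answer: -280926/71 ≈ -3956.7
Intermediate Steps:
-92*g + 50/r = -92*43 + 50/(-71) = -3956 + 50*(-1/71) = -3956 - 50/71 = -280926/71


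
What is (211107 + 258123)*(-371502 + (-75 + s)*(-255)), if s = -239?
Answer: -136748637360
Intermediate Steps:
(211107 + 258123)*(-371502 + (-75 + s)*(-255)) = (211107 + 258123)*(-371502 + (-75 - 239)*(-255)) = 469230*(-371502 - 314*(-255)) = 469230*(-371502 + 80070) = 469230*(-291432) = -136748637360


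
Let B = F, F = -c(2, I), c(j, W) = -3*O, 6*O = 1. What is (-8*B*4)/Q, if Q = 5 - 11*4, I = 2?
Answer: 16/39 ≈ 0.41026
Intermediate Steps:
O = ⅙ (O = (⅙)*1 = ⅙ ≈ 0.16667)
c(j, W) = -½ (c(j, W) = -3*⅙ = -½)
Q = -39 (Q = 5 - 44 = -39)
F = ½ (F = -1*(-½) = ½ ≈ 0.50000)
B = ½ ≈ 0.50000
(-8*B*4)/Q = (-8*½*4)/(-39) = -4*4*(-1/39) = -16*(-1/39) = 16/39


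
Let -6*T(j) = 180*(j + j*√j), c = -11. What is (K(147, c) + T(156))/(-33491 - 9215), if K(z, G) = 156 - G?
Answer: 4513/42706 + 4680*√39/21353 ≈ 1.4744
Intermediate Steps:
T(j) = -30*j - 30*j^(3/2) (T(j) = -30*(j + j*√j) = -30*(j + j^(3/2)) = -(180*j + 180*j^(3/2))/6 = -30*j - 30*j^(3/2))
(K(147, c) + T(156))/(-33491 - 9215) = ((156 - 1*(-11)) + (-30*156 - 9360*√39))/(-33491 - 9215) = ((156 + 11) + (-4680 - 9360*√39))/(-42706) = (167 + (-4680 - 9360*√39))*(-1/42706) = (-4513 - 9360*√39)*(-1/42706) = 4513/42706 + 4680*√39/21353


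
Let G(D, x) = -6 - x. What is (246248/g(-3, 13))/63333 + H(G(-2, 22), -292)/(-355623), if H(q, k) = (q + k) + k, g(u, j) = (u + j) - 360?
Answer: -725544352/77283676575 ≈ -0.0093881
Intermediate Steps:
g(u, j) = -360 + j + u (g(u, j) = (j + u) - 360 = -360 + j + u)
H(q, k) = q + 2*k (H(q, k) = (k + q) + k = q + 2*k)
(246248/g(-3, 13))/63333 + H(G(-2, 22), -292)/(-355623) = (246248/(-360 + 13 - 3))/63333 + ((-6 - 1*22) + 2*(-292))/(-355623) = (246248/(-350))*(1/63333) + ((-6 - 22) - 584)*(-1/355623) = (246248*(-1/350))*(1/63333) + (-28 - 584)*(-1/355623) = -123124/175*1/63333 - 612*(-1/355623) = -123124/11083275 + 12/6973 = -725544352/77283676575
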